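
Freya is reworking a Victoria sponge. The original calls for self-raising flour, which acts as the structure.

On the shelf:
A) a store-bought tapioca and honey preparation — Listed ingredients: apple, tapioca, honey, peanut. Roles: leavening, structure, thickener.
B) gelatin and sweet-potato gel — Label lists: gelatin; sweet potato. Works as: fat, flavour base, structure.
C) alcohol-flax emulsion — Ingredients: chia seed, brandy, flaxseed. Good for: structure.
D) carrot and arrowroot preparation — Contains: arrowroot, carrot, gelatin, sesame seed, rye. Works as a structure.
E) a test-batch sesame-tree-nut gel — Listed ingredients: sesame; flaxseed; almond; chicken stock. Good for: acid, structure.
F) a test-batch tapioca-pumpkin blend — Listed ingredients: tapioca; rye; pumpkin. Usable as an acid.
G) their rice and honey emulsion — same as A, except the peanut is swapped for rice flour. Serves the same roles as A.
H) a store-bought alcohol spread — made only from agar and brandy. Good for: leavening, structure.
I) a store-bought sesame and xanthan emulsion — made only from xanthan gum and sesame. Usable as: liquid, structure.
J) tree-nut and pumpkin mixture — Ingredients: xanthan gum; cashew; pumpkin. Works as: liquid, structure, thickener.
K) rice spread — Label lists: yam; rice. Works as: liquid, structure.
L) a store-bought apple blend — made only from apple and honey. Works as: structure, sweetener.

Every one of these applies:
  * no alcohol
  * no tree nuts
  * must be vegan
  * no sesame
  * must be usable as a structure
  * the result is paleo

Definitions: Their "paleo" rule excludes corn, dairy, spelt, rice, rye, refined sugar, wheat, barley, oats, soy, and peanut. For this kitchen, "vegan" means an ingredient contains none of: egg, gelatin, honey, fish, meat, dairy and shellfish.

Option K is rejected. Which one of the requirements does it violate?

usable as a structure: satisfied
paleo: has rice — fails
vegan: satisfied
alcohol-free: satisfied
sesame-free: satisfied
tree-nut-free: satisfied

paleo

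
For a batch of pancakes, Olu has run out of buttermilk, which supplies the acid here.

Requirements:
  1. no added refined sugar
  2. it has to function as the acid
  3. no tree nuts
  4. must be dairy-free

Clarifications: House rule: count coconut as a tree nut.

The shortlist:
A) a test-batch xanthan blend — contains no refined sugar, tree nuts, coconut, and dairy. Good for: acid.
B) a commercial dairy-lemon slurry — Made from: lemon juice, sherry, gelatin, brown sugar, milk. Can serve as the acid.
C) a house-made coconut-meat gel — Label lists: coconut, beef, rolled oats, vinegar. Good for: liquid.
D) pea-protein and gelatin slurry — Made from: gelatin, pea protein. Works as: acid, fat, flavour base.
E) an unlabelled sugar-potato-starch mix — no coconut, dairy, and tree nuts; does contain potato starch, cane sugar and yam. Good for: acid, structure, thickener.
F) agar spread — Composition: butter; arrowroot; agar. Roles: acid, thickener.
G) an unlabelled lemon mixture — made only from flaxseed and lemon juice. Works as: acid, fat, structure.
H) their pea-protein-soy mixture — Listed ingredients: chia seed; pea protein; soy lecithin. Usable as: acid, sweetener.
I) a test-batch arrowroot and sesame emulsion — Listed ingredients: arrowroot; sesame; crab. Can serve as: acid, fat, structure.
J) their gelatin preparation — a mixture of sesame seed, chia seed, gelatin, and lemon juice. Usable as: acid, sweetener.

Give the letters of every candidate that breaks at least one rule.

A: no refined sugar, no dairy — valid
B: has milk, so not dairy-free; has brown sugar, so not no-added-sugar — out
C: not usable as an acid; has coconut, so not tree-nut-free — out
D: only gelatin and pea protein; none excluded — valid
E: has cane sugar, so not no-added-sugar — reject
F: has butter, so not dairy-free — reject
G: all constraints satisfied — valid
H: all constraints satisfied — keep
I: only sesame, crab, and arrowroot; none excluded — OK
J: no dairy, no refined sugar — OK

B, C, E, F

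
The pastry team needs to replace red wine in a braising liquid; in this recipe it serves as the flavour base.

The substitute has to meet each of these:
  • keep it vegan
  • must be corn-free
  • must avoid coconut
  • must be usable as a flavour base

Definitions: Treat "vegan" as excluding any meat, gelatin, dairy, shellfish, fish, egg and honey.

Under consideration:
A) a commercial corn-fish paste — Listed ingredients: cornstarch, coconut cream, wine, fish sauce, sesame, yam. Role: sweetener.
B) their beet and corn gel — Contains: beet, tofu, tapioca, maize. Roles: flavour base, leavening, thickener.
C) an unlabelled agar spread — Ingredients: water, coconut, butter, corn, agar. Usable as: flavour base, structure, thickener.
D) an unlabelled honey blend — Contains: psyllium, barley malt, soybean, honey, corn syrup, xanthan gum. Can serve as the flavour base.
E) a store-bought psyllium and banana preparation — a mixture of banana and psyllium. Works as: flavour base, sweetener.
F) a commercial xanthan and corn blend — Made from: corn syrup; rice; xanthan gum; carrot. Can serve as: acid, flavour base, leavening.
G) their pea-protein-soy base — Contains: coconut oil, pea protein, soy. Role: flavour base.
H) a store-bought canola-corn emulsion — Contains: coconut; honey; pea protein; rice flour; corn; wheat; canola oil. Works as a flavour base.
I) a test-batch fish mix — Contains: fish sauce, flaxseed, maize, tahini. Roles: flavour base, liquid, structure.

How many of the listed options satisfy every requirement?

1

A: not usable as a flavour base; has fish sauce, so not vegan (and 2 more) — out
B: has maize, so not corn-free — out
C: has butter, so not vegan; has corn, so not corn-free (and 1 more) — out
D: has honey, so not vegan; has corn syrup, so not corn-free — no
E: all constraints satisfied — valid
F: has corn syrup, so not corn-free — out
G: has coconut oil, so not coconut-free — no
H: has honey, so not vegan; has corn, so not corn-free (and 1 more) — no
I: has fish sauce, so not vegan; has maize, so not corn-free — reject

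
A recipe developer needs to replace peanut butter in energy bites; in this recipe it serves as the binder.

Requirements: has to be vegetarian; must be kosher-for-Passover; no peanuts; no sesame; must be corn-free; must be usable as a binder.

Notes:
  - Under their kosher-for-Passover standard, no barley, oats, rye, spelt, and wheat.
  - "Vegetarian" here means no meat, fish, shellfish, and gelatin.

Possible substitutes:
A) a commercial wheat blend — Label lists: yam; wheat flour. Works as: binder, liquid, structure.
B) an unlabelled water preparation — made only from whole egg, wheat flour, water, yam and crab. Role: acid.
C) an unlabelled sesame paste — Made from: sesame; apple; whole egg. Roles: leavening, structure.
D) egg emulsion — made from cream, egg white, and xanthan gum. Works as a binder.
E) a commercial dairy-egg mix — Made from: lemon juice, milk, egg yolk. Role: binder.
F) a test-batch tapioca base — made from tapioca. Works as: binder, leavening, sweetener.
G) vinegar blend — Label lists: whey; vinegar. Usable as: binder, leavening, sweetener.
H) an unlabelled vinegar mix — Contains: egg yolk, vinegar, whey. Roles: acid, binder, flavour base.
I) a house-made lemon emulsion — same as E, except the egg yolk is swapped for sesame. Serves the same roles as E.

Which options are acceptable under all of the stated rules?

A: has wheat flour, so not kosher-for-Passover — reject
B: not usable as a binder; has wheat flour, so not kosher-for-Passover (and 1 more) — out
C: not usable as a binder; has sesame, so not sesame-free — out
D: only cream, egg white and xanthan gum; none excluded — OK
E: every rule checks out — valid
F: all constraints satisfied — keep
G: every rule checks out — keep
H: no corn, no sesame — valid
I: has sesame, so not sesame-free — out

D, E, F, G, H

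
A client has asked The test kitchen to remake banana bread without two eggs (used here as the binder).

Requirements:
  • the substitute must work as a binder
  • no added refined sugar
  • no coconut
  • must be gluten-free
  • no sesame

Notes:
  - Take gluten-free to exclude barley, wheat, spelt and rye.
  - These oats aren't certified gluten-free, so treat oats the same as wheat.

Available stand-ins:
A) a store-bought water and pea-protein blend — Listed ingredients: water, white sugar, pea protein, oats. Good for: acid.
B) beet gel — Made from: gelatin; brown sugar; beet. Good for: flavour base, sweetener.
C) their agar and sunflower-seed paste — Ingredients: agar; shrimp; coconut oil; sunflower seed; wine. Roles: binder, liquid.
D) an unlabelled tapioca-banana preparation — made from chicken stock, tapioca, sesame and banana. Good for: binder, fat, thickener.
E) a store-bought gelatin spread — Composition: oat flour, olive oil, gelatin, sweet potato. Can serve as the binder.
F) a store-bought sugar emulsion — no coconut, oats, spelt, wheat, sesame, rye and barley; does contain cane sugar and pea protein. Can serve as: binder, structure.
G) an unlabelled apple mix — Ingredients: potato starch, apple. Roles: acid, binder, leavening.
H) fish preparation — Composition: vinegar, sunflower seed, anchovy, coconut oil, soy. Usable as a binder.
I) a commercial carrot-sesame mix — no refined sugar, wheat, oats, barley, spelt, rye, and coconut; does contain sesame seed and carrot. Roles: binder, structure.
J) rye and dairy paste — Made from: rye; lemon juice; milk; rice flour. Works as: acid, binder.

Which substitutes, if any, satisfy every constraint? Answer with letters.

G

A: not usable as a binder; has oats, so not gluten-free (and 1 more) — out
B: not usable as a binder; has brown sugar, so not no-added-sugar — out
C: has coconut oil, so not coconut-free — reject
D: has sesame, so not sesame-free — out
E: has oat flour, so not gluten-free — out
F: has cane sugar, so not no-added-sugar — reject
G: only potato starch and apple; none excluded — valid
H: has coconut oil, so not coconut-free — reject
I: has sesame seed, so not sesame-free — reject
J: has rye, so not gluten-free — reject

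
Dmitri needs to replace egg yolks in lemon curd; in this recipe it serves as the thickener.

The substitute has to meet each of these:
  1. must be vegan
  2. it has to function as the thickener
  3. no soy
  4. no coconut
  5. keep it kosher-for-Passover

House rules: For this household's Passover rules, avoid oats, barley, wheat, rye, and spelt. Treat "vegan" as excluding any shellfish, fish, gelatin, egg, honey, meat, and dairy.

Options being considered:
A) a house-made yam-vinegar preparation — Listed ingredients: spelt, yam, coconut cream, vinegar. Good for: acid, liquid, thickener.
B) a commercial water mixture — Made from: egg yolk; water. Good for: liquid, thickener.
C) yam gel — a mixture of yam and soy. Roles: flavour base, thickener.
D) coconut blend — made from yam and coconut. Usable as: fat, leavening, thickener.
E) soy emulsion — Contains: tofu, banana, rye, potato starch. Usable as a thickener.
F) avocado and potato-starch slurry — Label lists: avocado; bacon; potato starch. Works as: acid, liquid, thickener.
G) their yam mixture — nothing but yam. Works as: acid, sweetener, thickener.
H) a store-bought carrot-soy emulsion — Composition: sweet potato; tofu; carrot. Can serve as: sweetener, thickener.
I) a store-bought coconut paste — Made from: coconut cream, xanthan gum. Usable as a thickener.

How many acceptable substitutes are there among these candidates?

A: has spelt, so not kosher-for-Passover; has coconut cream, so not coconut-free — no
B: has egg yolk, so not vegan — out
C: has soy, so not soy-free — out
D: has coconut, so not coconut-free — no
E: has rye, so not kosher-for-Passover; has tofu, so not soy-free — out
F: has bacon, so not vegan — no
G: only yam; none excluded — keep
H: has tofu, so not soy-free — out
I: has coconut cream, so not coconut-free — no

1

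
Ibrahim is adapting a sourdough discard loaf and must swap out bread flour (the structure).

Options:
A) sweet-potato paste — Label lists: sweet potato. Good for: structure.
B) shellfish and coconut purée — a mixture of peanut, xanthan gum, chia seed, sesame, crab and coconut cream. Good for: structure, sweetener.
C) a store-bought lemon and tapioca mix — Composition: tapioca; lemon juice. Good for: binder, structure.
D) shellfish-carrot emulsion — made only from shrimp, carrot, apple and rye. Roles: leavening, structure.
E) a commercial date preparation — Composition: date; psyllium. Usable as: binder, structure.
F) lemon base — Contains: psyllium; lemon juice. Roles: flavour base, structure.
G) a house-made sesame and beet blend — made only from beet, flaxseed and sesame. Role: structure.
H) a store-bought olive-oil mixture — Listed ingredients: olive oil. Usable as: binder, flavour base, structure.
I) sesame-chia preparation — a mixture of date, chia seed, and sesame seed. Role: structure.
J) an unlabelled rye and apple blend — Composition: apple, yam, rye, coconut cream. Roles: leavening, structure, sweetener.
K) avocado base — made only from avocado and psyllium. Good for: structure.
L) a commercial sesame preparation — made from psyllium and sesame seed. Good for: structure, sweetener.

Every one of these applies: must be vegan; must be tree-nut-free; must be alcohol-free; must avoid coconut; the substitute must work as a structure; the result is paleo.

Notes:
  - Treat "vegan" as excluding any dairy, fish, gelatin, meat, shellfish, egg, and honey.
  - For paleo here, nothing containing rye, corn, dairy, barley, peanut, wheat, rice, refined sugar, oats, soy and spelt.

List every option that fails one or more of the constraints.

B, D, J

A: no tree nuts, no alcohol — keep
B: has crab, so not vegan; has peanut, so not paleo (and 1 more) — out
C: works as a structure, paleo, no alcohol — valid
D: has shrimp, so not vegan; has rye, so not paleo — out
E: only date and psyllium; none excluded — keep
F: works as a structure, vegan, paleo — valid
G: only sesame, beet and flaxseed; none excluded — OK
H: no alcohol, no coconut — OK
I: paleo, no tree nuts — keep
J: has rye, so not paleo; has coconut cream, so not coconut-free — no
K: only psyllium and avocado; none excluded — OK
L: paleo, no tree nuts — keep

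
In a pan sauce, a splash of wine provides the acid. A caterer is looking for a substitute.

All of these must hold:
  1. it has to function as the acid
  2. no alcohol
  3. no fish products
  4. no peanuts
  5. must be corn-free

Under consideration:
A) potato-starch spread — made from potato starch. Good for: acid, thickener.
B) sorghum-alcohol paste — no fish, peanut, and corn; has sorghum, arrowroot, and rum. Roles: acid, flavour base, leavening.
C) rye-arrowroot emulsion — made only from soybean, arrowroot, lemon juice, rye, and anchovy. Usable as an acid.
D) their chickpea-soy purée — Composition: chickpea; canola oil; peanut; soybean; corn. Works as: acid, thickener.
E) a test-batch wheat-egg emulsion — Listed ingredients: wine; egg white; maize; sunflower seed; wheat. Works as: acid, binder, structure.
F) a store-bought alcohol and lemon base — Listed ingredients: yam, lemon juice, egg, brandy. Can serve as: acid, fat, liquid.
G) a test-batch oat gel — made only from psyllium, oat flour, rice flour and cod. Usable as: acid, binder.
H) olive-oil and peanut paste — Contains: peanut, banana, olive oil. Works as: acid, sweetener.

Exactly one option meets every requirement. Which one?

A: only potato starch; none excluded — OK
B: has rum, so not alcohol-free — no
C: has anchovy, so not fish-free — no
D: has peanut, so not peanut-free; has corn, so not corn-free — out
E: has wine, so not alcohol-free; has maize, so not corn-free — out
F: has brandy, so not alcohol-free — out
G: has cod, so not fish-free — reject
H: has peanut, so not peanut-free — out

A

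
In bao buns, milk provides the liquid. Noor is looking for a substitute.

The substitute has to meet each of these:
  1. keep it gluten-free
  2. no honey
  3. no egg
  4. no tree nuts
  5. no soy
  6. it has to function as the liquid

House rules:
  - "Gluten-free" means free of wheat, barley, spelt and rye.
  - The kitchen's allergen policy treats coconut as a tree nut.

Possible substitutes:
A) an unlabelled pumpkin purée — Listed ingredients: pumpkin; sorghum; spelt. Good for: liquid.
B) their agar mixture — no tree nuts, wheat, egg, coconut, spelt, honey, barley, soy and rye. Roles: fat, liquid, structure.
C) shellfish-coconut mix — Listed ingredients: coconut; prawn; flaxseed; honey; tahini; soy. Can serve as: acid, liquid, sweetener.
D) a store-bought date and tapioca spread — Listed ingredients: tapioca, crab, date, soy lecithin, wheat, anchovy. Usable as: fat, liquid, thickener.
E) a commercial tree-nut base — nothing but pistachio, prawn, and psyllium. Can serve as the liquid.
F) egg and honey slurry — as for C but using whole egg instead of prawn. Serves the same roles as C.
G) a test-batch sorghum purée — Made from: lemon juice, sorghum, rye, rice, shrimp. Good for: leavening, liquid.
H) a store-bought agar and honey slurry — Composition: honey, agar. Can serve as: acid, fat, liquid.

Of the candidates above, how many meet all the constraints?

A: has spelt, so not gluten-free — reject
B: every rule checks out — valid
C: has honey, so not honey-free; has soy, so not soy-free (and 1 more) — reject
D: has wheat, so not gluten-free; has soy lecithin, so not soy-free — out
E: has pistachio, so not tree-nut-free — reject
F: has honey, so not honey-free; has soy, so not soy-free (and 2 more) — out
G: has rye, so not gluten-free — out
H: has honey, so not honey-free — out

1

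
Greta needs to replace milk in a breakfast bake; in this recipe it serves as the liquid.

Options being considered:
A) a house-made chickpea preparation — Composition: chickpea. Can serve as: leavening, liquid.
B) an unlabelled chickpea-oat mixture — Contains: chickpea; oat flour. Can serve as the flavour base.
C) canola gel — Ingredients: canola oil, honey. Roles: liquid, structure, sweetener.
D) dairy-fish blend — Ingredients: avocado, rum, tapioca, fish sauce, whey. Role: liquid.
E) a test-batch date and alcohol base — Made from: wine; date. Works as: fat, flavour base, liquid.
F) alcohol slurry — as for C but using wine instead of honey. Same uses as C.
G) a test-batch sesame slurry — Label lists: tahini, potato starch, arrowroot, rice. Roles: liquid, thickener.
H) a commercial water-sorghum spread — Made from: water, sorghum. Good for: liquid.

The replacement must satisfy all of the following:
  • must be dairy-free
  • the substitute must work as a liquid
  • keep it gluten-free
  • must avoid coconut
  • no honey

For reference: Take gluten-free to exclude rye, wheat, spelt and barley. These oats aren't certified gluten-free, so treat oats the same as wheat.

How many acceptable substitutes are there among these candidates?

5

A: no coconut, gluten-free — OK
B: not usable as a liquid; has oat flour, so not gluten-free — reject
C: has honey, so not honey-free — no
D: has whey, so not dairy-free — reject
E: only wine and date; none excluded — valid
F: only wine and canola oil; none excluded — OK
G: works as a liquid, no honey, no dairy — keep
H: no dairy, gluten-free — keep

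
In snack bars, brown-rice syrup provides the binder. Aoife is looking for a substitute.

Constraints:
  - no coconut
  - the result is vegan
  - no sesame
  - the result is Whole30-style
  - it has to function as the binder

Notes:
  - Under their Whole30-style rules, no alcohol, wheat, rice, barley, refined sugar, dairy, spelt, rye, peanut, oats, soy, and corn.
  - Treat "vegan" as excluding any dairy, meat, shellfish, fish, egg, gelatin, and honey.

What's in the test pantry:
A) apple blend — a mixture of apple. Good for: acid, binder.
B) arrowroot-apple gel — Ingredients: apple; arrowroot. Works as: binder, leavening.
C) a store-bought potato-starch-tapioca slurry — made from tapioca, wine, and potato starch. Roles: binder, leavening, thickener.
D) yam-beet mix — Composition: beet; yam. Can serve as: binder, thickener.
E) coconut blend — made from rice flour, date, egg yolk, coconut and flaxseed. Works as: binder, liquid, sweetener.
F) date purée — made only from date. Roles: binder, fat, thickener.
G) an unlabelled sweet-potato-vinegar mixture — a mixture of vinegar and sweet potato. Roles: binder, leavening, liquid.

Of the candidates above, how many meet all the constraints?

5

A: only apple; none excluded — keep
B: all constraints satisfied — keep
C: has wine, so not Whole30-style — reject
D: only yam and beet; none excluded — OK
E: has rice flour, so not Whole30-style; has egg yolk, so not vegan (and 1 more) — out
F: all constraints satisfied — OK
G: only sweet potato and vinegar; none excluded — OK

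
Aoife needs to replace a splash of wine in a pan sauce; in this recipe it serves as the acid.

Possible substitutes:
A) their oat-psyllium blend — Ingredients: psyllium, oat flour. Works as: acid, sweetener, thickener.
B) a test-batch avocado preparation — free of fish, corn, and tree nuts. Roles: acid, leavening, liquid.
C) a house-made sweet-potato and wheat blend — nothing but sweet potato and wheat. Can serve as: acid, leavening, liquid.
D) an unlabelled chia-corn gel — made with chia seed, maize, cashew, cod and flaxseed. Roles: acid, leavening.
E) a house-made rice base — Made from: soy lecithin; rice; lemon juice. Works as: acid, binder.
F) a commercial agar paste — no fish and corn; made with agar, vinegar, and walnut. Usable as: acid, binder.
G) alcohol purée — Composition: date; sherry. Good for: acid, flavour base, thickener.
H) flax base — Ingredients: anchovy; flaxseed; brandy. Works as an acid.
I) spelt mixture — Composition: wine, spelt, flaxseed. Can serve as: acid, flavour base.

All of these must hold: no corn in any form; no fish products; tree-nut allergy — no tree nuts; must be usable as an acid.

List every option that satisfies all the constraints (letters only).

A, B, C, E, G, I

A: no tree nuts, no fish — keep
B: nothing on the exclusion list — OK
C: nothing on the exclusion list — valid
D: has maize, so not corn-free; has cashew, so not tree-nut-free (and 1 more) — no
E: nothing on the exclusion list — valid
F: has walnut, so not tree-nut-free — out
G: all constraints satisfied — valid
H: has anchovy, so not fish-free — out
I: works as an acid, no fish, no corn — keep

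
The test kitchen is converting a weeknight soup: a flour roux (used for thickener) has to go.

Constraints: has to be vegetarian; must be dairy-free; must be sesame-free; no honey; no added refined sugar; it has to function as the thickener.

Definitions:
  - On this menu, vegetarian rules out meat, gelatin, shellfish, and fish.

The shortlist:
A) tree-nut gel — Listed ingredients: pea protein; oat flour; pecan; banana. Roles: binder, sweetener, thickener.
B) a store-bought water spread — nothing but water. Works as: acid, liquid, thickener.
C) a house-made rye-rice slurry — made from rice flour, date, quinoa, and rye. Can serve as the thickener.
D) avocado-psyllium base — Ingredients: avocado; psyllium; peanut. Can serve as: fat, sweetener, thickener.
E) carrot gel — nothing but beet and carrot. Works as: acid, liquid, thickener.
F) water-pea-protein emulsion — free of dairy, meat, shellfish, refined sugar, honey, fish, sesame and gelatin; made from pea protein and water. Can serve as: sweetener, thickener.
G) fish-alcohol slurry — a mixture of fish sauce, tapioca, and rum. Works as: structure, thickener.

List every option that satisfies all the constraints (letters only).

A: oat flour and pecan etc. — none of it excluded — OK
B: only water; none excluded — OK
C: rice flour and rye etc. — none of it excluded — valid
D: nothing on the exclusion list — OK
E: works as a thickener, no dairy, vegetarian — valid
F: no sesame, no refined sugar — valid
G: has fish sauce, so not vegetarian — no

A, B, C, D, E, F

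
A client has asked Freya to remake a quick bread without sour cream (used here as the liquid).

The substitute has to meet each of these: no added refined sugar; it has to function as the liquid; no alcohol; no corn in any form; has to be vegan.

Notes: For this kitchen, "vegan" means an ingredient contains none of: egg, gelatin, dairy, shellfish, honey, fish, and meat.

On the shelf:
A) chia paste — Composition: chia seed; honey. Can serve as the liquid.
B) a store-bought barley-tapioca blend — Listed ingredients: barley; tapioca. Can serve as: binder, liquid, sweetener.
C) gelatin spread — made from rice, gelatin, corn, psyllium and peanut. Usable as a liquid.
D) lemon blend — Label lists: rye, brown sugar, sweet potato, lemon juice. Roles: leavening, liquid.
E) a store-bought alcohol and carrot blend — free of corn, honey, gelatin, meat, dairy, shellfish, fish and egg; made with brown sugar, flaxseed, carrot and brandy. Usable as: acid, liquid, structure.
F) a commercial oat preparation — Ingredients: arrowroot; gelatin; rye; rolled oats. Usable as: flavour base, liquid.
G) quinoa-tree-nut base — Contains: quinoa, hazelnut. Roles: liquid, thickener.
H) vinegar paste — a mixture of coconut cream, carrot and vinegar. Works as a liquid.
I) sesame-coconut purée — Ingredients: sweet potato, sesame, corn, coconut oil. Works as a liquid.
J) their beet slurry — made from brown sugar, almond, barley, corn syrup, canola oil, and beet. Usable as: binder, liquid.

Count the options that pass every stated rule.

3

A: has honey, so not vegan — no
B: vegan, no refined sugar — OK
C: has gelatin, so not vegan; has corn, so not corn-free — reject
D: has brown sugar, so not no-added-sugar — no
E: has brown sugar, so not no-added-sugar; has brandy, so not alcohol-free — reject
F: has gelatin, so not vegan — reject
G: works as a liquid, vegan, no alcohol — valid
H: only coconut cream, vinegar and carrot; none excluded — OK
I: has corn, so not corn-free — out
J: has corn syrup, so not corn-free; has brown sugar, so not no-added-sugar — out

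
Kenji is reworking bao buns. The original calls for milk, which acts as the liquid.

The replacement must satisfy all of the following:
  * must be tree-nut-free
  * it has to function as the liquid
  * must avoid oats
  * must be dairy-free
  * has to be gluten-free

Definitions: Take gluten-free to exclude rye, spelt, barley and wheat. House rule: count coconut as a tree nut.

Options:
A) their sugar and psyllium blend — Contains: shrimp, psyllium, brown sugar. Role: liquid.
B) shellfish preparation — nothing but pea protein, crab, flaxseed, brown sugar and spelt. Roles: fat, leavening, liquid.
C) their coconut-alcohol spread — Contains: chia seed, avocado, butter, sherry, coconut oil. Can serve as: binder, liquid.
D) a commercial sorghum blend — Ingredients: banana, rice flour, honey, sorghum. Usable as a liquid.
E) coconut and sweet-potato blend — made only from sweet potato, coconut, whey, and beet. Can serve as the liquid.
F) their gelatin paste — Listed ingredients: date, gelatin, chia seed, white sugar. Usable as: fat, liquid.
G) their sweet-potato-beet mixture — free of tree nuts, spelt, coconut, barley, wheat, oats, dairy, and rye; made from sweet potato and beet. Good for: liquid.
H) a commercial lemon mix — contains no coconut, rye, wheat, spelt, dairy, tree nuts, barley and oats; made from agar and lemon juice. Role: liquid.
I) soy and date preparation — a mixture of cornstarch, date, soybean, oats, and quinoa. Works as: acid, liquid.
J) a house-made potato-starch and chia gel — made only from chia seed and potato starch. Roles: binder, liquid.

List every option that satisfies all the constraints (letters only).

A: works as a liquid, no oats, tree-nut-free — keep
B: has spelt, so not gluten-free — out
C: has coconut oil, so not tree-nut-free; has butter, so not dairy-free — reject
D: tree-nut-free, gluten-free — keep
E: has coconut, so not tree-nut-free; has whey, so not dairy-free — no
F: every rule checks out — keep
G: works as a liquid, tree-nut-free, gluten-free — valid
H: all constraints satisfied — keep
I: has oats, so not oat-free — out
J: all constraints satisfied — valid

A, D, F, G, H, J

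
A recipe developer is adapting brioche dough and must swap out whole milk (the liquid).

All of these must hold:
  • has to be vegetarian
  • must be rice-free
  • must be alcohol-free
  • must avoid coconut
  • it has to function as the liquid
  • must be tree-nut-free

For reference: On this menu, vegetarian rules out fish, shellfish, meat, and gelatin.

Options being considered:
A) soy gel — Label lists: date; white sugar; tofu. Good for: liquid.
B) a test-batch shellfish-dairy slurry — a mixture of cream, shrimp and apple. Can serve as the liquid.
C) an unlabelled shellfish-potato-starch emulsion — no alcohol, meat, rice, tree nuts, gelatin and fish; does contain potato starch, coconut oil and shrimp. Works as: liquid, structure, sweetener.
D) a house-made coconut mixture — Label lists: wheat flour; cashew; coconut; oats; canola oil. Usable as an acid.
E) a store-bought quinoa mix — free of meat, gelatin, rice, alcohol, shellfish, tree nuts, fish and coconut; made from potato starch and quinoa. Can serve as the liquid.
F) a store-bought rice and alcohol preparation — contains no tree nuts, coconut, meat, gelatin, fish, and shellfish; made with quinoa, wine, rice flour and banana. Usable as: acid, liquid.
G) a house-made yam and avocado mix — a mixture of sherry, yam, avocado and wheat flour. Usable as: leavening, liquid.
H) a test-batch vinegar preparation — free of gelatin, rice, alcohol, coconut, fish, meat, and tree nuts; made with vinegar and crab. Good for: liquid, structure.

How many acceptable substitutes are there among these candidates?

A: all constraints satisfied — OK
B: has shrimp, so not vegetarian — out
C: has shrimp, so not vegetarian; has coconut oil, so not coconut-free — reject
D: not usable as a liquid; has coconut, so not coconut-free (and 1 more) — reject
E: works as a liquid, no coconut, vegetarian — keep
F: has rice flour, so not rice-free; has wine, so not alcohol-free — out
G: has sherry, so not alcohol-free — reject
H: has crab, so not vegetarian — reject

2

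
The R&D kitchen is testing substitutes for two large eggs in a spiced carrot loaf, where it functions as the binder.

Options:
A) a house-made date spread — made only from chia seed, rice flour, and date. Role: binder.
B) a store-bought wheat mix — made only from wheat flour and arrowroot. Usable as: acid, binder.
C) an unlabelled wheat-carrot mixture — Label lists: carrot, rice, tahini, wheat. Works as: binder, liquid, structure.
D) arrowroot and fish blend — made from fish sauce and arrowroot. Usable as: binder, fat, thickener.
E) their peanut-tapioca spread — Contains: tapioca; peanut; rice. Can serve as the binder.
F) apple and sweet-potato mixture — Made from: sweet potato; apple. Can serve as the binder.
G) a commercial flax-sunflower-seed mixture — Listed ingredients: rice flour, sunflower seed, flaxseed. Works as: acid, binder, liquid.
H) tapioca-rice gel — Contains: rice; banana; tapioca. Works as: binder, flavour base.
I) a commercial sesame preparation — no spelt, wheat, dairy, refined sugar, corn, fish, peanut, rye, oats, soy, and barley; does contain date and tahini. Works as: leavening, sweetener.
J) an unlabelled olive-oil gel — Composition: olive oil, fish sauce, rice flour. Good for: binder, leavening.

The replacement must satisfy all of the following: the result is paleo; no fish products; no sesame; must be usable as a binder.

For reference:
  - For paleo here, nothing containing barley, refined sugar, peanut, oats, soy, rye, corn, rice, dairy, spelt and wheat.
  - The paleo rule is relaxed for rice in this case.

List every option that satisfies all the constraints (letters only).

A: rice is permitted under the paleo carve-out; nothing else excluded — valid
B: has wheat flour, so not paleo — out
C: has wheat, so not paleo; has tahini, so not sesame-free — out
D: has fish sauce, so not fish-free — out
E: has peanut, so not paleo — no
F: every rule checks out — keep
G: rice is permitted under the paleo carve-out; nothing else excluded — OK
H: rice is permitted under the paleo carve-out; nothing else excluded — valid
I: not usable as a binder; has tahini, so not sesame-free — no
J: has fish sauce, so not fish-free — no

A, F, G, H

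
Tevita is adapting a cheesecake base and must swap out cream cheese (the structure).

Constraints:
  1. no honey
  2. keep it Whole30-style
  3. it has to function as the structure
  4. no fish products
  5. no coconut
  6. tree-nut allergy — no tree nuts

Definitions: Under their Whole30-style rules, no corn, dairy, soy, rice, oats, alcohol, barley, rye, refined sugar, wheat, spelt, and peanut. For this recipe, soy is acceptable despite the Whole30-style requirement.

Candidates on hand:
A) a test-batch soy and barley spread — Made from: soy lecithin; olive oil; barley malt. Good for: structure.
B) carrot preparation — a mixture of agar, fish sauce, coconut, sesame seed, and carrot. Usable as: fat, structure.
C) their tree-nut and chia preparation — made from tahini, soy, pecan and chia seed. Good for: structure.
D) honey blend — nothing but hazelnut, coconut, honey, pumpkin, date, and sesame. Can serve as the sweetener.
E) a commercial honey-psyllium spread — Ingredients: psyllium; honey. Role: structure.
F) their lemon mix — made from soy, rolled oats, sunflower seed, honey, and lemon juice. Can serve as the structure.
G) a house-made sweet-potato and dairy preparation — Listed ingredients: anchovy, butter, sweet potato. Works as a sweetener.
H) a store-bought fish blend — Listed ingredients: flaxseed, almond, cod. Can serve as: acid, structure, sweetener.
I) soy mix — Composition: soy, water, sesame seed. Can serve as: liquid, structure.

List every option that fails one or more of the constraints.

A, B, C, D, E, F, G, H

A: has barley malt, so not Whole30-style — no
B: has fish sauce, so not fish-free; has coconut, so not coconut-free — reject
C: has pecan, so not tree-nut-free — out
D: not usable as a structure; has hazelnut, so not tree-nut-free (and 2 more) — out
E: has honey, so not honey-free — out
F: has rolled oats, so not Whole30-style; has honey, so not honey-free — out
G: not usable as a structure; has butter, so not Whole30-style (and 1 more) — reject
H: has cod, so not fish-free; has almond, so not tree-nut-free — no
I: soy is permitted under the Whole30-style carve-out; nothing else excluded — valid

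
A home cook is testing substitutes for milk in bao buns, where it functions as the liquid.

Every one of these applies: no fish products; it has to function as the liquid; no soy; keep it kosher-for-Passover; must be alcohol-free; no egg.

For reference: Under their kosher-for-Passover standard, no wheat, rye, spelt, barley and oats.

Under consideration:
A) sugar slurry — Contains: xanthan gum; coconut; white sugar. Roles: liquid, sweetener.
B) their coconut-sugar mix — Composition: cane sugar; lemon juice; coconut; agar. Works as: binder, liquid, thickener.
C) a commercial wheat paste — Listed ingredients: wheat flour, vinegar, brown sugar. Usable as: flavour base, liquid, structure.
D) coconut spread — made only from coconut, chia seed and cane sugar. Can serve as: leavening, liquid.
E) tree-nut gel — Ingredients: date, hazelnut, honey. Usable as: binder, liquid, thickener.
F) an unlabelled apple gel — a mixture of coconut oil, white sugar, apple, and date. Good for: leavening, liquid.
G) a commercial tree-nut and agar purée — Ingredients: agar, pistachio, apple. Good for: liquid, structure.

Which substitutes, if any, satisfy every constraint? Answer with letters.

A: only coconut, white sugar, and xanthan gum; none excluded — OK
B: every rule checks out — keep
C: has wheat flour, so not kosher-for-Passover — no
D: only coconut, cane sugar, and chia seed; none excluded — keep
E: only honey, hazelnut, and date; none excluded — valid
F: coconut oil and white sugar etc. — none of it excluded — valid
G: works as a liquid, no alcohol, kosher-for-Passover — valid

A, B, D, E, F, G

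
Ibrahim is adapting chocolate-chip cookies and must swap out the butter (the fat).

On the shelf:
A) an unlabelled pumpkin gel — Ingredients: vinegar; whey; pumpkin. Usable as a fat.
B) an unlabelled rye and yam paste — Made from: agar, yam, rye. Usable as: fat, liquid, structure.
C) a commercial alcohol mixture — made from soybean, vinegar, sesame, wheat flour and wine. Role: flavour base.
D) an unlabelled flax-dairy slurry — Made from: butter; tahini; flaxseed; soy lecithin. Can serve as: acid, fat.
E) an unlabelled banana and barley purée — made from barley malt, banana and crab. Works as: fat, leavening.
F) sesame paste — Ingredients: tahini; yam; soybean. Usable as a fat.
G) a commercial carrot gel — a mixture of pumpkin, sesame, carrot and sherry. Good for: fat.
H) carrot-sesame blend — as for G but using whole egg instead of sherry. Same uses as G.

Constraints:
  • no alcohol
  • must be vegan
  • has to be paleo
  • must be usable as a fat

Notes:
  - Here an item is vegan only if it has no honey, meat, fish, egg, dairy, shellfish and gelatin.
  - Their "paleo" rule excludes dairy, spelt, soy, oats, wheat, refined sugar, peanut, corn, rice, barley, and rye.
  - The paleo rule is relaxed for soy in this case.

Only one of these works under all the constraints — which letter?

A: has whey, so not vegan; has whey, so not paleo — out
B: has rye, so not paleo — no
C: not usable as a fat; has wheat flour, so not paleo (and 1 more) — out
D: has butter, so not vegan; has butter, so not paleo — reject
E: has crab, so not vegan; has barley malt, so not paleo — no
F: soy is permitted under the paleo carve-out; nothing else excluded — valid
G: has sherry, so not alcohol-free — reject
H: has whole egg, so not vegan — reject

F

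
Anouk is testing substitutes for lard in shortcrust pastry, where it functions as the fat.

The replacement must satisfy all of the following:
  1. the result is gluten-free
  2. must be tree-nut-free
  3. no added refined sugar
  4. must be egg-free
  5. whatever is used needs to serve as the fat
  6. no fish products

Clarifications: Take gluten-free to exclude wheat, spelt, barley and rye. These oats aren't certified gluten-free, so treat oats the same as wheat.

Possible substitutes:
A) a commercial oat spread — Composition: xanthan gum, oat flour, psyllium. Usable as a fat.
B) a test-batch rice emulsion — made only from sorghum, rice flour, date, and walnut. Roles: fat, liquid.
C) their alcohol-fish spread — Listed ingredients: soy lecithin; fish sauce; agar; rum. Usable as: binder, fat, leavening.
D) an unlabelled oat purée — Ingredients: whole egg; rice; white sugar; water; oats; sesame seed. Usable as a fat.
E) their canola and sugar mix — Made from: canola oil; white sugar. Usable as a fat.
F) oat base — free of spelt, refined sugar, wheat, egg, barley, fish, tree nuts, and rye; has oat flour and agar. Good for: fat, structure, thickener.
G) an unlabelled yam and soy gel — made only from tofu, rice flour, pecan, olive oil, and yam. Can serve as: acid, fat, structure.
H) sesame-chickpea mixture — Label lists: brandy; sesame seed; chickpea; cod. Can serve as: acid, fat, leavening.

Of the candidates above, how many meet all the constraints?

0

A: has oat flour, so not gluten-free — out
B: has walnut, so not tree-nut-free — reject
C: has fish sauce, so not fish-free — out
D: has oats, so not gluten-free; has whole egg, so not egg-free (and 1 more) — no
E: has white sugar, so not no-added-sugar — reject
F: has oat flour, so not gluten-free — out
G: has pecan, so not tree-nut-free — out
H: has cod, so not fish-free — reject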